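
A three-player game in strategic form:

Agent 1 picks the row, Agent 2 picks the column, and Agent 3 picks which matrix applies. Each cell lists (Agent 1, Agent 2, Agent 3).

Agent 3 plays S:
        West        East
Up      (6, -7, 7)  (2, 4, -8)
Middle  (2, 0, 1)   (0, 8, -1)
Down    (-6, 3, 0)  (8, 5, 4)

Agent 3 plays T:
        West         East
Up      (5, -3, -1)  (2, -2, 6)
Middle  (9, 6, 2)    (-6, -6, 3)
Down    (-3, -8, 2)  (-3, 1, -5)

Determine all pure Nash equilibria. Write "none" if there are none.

(Up, East, T), (Middle, West, T), (Down, East, S)

Agent 1 against (West, S): payoffs 6, 2, -6 → best response Up.
Agent 1 against (West, T): payoffs 5, 9, -3 → best response Middle.
Agent 1 against (East, S): payoffs 2, 0, 8 → best response Down.
Agent 1 against (East, T): payoffs 2, -6, -3 → best response Up.
Agent 2 against (Up, S): payoffs -7, 4 → best response East.
Agent 2 against (Up, T): payoffs -3, -2 → best response East.
Agent 2 against (Middle, S): payoffs 0, 8 → best response East.
Agent 2 against (Middle, T): payoffs 6, -6 → best response West.
Agent 2 against (Down, S): payoffs 3, 5 → best response East.
Agent 2 against (Down, T): payoffs -8, 1 → best response East.
Agent 3 against (Up, West): payoffs 7, -1 → best response S.
Agent 3 against (Up, East): payoffs -8, 6 → best response T.
Agent 3 against (Middle, West): payoffs 1, 2 → best response T.
Agent 3 against (Middle, East): payoffs -1, 3 → best response T.
Agent 3 against (Down, West): payoffs 0, 2 → best response T.
Agent 3 against (Down, East): payoffs 4, -5 → best response S.
Mutual best responses: (Up, East, T); (Middle, West, T); (Down, East, S).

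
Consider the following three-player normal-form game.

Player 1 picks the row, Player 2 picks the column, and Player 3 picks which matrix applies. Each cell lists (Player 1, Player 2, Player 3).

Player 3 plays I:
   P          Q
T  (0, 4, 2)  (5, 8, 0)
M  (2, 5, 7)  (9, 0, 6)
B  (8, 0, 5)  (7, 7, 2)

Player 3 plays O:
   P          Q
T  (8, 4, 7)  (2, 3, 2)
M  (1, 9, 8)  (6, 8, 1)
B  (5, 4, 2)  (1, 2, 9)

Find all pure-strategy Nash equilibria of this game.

(T, P, O)

(T, P, I): Player 1 can switch to M (0 → 2). Not NE.
(T, P, O): Player 1 gets 8, best alternative 5; Player 2 gets 4, best alternative 3; Player 3 gets 7, best alternative 2. No profitable deviation — NE.
(T, Q, I): Player 1 can switch to M (5 → 9). Not NE.
(T, Q, O): Player 1 can switch to M (2 → 6). Not NE.
(M, P, I): Player 1 can switch to B (2 → 8). Not NE.
(M, P, O): Player 1 can switch to T (1 → 8). Not NE.
(M, Q, I): Player 2 can switch to P (0 → 5). Not NE.
(The remaining 5 profiles each have a profitable deviation by the same check.)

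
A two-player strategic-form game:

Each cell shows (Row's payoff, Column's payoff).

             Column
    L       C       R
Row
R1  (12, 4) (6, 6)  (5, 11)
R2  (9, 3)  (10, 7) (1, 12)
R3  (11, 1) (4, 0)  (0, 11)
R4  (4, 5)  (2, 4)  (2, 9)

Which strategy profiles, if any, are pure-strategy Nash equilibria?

(R1, L): Column can switch to C (4 → 6). Not NE.
(R1, C): Row can switch to R2 (6 → 10). Not NE.
(R1, R): Row gets 5, best alternative 2; Column gets 11, best alternative 6. No profitable deviation — NE.
(R2, L): Row can switch to R1 (9 → 12). Not NE.
(R2, C): Column can switch to R (7 → 12). Not NE.
(R2, R): Row can switch to R1 (1 → 5). Not NE.
(R3, L): Row can switch to R1 (11 → 12). Not NE.
(R3, C): Row can switch to R1 (4 → 6). Not NE.
(R3, R): Row can switch to R1 (0 → 5). Not NE.
(R4, L): Row can switch to R1 (4 → 12). Not NE.
(R4, C): Row can switch to R1 (2 → 6). Not NE.
(R4, R): Row can switch to R1 (2 → 5). Not NE.

Pure NE: (R1, R)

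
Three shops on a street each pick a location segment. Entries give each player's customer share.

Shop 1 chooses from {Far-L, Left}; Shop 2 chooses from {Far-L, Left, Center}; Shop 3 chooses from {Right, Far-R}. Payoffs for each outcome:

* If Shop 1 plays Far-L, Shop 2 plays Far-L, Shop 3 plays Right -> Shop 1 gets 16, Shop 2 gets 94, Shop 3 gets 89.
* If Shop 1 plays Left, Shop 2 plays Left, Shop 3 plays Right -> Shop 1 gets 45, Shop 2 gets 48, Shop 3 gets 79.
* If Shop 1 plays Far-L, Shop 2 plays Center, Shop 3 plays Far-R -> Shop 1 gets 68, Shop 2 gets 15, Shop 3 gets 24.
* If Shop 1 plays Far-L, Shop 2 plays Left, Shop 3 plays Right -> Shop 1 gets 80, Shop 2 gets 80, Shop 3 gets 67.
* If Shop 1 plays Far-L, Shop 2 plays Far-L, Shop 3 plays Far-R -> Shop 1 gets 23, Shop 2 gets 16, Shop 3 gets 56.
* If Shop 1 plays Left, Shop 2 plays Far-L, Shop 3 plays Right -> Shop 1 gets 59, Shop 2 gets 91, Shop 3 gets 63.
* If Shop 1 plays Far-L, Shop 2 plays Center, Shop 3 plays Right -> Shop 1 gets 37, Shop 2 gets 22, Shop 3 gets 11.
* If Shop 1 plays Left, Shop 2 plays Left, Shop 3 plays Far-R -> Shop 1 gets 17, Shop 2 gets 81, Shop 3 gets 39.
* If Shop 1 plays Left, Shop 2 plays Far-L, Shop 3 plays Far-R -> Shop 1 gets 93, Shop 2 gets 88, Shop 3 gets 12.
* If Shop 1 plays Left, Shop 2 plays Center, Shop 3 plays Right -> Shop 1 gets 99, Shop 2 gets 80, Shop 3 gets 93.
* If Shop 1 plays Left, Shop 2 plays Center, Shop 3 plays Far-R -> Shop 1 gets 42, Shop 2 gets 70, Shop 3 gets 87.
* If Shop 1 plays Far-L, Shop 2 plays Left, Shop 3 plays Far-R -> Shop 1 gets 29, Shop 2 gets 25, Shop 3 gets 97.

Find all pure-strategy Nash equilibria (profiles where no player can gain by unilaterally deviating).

(Far-L, Far-L, Right): Shop 1 can switch to Left (16 → 59). Not NE.
(Far-L, Far-L, Far-R): Shop 1 can switch to Left (23 → 93). Not NE.
(Far-L, Left, Right): Shop 2 can switch to Far-L (80 → 94). Not NE.
(Far-L, Left, Far-R): Shop 1 gets 29, best alternative 17; Shop 2 gets 25, best alternative 16; Shop 3 gets 97, best alternative 67. No profitable deviation — NE.
(Far-L, Center, Right): Shop 1 can switch to Left (37 → 99). Not NE.
(Far-L, Center, Far-R): Shop 2 can switch to Far-L (15 → 16). Not NE.
(Left, Far-L, Right): Shop 1 gets 59, best alternative 16; Shop 2 gets 91, best alternative 80; Shop 3 gets 63, best alternative 12. No profitable deviation — NE.
(Left, Far-L, Far-R): Shop 3 can switch to Right (12 → 63). Not NE.
(Left, Left, Right): Shop 1 can switch to Far-L (45 → 80). Not NE.
(Left, Left, Far-R): Shop 1 can switch to Far-L (17 → 29). Not NE.
(Left, Center, Right): Shop 2 can switch to Far-L (80 → 91). Not NE.
(Left, Center, Far-R): Shop 1 can switch to Far-L (42 → 68). Not NE.

Pure-strategy Nash equilibria: (Far-L, Left, Far-R); (Left, Far-L, Right)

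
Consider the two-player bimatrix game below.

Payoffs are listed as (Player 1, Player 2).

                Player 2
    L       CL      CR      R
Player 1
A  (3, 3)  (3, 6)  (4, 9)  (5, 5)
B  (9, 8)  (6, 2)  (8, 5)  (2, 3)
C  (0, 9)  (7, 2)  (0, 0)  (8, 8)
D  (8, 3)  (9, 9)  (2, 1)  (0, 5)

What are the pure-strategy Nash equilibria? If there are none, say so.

Mark each player's best response to every combination of opponents' strategies; a profile where every player is best-responding is a pure Nash equilibrium.
Player 1 against L: payoffs 3, 9, 0, 8 → best response B.
Player 1 against CL: payoffs 3, 6, 7, 9 → best response D.
Player 1 against CR: payoffs 4, 8, 0, 2 → best response B.
Player 1 against R: payoffs 5, 2, 8, 0 → best response C.
Player 2 against A: payoffs 3, 6, 9, 5 → best response CR.
Player 2 against B: payoffs 8, 2, 5, 3 → best response L.
Player 2 against C: payoffs 9, 2, 0, 8 → best response L.
Player 2 against D: payoffs 3, 9, 1, 5 → best response CL.
Mutual best responses: (B, L); (D, CL).

The pure Nash equilibria are (B, L) and (D, CL).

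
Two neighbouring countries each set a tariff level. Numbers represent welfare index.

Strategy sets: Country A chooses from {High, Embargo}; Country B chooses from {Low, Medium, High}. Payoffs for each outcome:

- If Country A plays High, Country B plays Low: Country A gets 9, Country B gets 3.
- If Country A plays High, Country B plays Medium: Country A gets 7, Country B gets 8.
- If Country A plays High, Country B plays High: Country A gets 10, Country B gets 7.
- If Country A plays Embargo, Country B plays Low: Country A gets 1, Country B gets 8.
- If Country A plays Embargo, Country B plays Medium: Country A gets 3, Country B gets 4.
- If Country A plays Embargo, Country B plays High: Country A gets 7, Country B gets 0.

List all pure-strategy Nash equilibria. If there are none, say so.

Check each profile: it is a Nash equilibrium iff no player can strictly gain by switching unilaterally.
(High, Low): Country B can switch to Medium (3 → 8). Not NE.
(High, Medium): Country A gets 7, best alternative 3; Country B gets 8, best alternative 7. No profitable deviation — NE.
(High, High): Country B can switch to Medium (7 → 8). Not NE.
(Embargo, Low): Country A can switch to High (1 → 9). Not NE.
(Embargo, Medium): Country A can switch to High (3 → 7). Not NE.
(Embargo, High): Country A can switch to High (7 → 10). Not NE.

(High, Medium)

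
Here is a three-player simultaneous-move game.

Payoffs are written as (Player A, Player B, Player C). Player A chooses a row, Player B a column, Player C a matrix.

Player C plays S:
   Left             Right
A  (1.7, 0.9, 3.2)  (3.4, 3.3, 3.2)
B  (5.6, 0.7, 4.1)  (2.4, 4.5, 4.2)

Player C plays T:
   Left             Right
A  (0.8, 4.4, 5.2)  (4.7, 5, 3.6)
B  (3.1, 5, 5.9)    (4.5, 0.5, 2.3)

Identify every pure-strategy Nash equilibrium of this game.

The pure Nash equilibria are (A, Right, T); (B, Left, T).

Player A against (Left, S): payoffs 1.7, 5.6 → best response B.
Player A against (Left, T): payoffs 0.8, 3.1 → best response B.
Player A against (Right, S): payoffs 3.4, 2.4 → best response A.
Player A against (Right, T): payoffs 4.7, 4.5 → best response A.
Player B against (A, S): payoffs 0.9, 3.3 → best response Right.
Player B against (A, T): payoffs 4.4, 5 → best response Right.
Player B against (B, S): payoffs 0.7, 4.5 → best response Right.
Player B against (B, T): payoffs 5, 0.5 → best response Left.
Player C against (A, Left): payoffs 3.2, 5.2 → best response T.
Player C against (A, Right): payoffs 3.2, 3.6 → best response T.
Player C against (B, Left): payoffs 4.1, 5.9 → best response T.
Player C against (B, Right): payoffs 4.2, 2.3 → best response S.
Mutual best responses: (A, Right, T); (B, Left, T).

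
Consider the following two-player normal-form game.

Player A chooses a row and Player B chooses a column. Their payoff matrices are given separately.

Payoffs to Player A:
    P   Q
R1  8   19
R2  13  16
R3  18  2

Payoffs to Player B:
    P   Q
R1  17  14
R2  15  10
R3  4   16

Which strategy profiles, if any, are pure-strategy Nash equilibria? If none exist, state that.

Mark each player's best response to every combination of opponents' strategies; a profile where every player is best-responding is a pure Nash equilibrium.
Player A against P: payoffs 8, 13, 18 → best response R3.
Player A against Q: payoffs 19, 16, 2 → best response R1.
Player B against R1: payoffs 17, 14 → best response P.
Player B against R2: payoffs 15, 10 → best response P.
Player B against R3: payoffs 4, 16 → best response Q.
No profile is a mutual best response for all players.

none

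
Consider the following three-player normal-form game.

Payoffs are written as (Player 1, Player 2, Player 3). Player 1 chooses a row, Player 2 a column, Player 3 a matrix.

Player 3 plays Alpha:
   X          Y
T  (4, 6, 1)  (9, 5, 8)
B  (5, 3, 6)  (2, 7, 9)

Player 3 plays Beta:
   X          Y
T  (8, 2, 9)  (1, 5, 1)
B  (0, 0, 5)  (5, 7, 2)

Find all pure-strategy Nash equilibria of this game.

(T, X, Alpha): Player 1 can switch to B (4 → 5). Not NE.
(T, X, Beta): Player 2 can switch to Y (2 → 5). Not NE.
(T, Y, Alpha): Player 2 can switch to X (5 → 6). Not NE.
(T, Y, Beta): Player 1 can switch to B (1 → 5). Not NE.
(B, X, Alpha): Player 2 can switch to Y (3 → 7). Not NE.
(B, X, Beta): Player 1 can switch to T (0 → 8). Not NE.
(B, Y, Alpha): Player 1 can switch to T (2 → 9). Not NE.
(B, Y, Beta): Player 3 can switch to Alpha (2 → 9). Not NE.

This game has no pure Nash equilibrium.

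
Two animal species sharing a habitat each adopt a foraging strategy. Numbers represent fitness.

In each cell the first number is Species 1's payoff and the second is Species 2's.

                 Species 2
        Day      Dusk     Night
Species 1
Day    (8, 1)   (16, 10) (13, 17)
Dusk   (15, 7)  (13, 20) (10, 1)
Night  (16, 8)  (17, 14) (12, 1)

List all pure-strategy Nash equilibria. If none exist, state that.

Pure-strategy Nash equilibria: (Day, Night), (Night, Dusk)

For each strategy profile, look for a profitable unilateral deviation.
(Day, Day): Species 1 can switch to Dusk (8 → 15). Not NE.
(Day, Dusk): Species 1 can switch to Night (16 → 17). Not NE.
(Day, Night): Species 1 gets 13, best alternative 12; Species 2 gets 17, best alternative 10. No profitable deviation — NE.
(Dusk, Day): Species 1 can switch to Night (15 → 16). Not NE.
(Dusk, Dusk): Species 1 can switch to Day (13 → 16). Not NE.
(Dusk, Night): Species 1 can switch to Day (10 → 13). Not NE.
(Night, Day): Species 2 can switch to Dusk (8 → 14). Not NE.
(Night, Dusk): Species 1 gets 17, best alternative 16; Species 2 gets 14, best alternative 8. No profitable deviation — NE.
(The remaining 1 profile has a profitable deviation by the same check.)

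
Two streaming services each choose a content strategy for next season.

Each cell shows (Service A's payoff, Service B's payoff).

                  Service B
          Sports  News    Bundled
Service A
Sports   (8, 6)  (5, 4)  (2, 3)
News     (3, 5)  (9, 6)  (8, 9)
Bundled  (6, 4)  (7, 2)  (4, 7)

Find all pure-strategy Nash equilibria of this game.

(Sports, Sports): Service A gets 8, best alternative 6; Service B gets 6, best alternative 4. No profitable deviation — NE.
(Sports, News): Service A can switch to News (5 → 9). Not NE.
(Sports, Bundled): Service A can switch to News (2 → 8). Not NE.
(News, Sports): Service A can switch to Sports (3 → 8). Not NE.
(News, News): Service B can switch to Bundled (6 → 9). Not NE.
(News, Bundled): Service A gets 8, best alternative 4; Service B gets 9, best alternative 6. No profitable deviation — NE.
(Bundled, Sports): Service A can switch to Sports (6 → 8). Not NE.
(Bundled, News): Service A can switch to News (7 → 9). Not NE.
(Bundled, Bundled): Service A can switch to News (4 → 8). Not NE.

(Sports, Sports); (News, Bundled)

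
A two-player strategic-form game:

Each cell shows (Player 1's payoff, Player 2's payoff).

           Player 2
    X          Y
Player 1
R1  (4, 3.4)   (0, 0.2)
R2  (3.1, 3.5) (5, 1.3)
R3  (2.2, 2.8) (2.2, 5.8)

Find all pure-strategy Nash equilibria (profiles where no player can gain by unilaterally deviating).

Check each profile: it is a Nash equilibrium iff no player can strictly gain by switching unilaterally.
(R1, X): Player 1 gets 4, best alternative 3.1; Player 2 gets 3.4, best alternative 0.2. No profitable deviation — NE.
(R1, Y): Player 1 can switch to R2 (0 → 5). Not NE.
(R2, X): Player 1 can switch to R1 (3.1 → 4). Not NE.
(R2, Y): Player 2 can switch to X (1.3 → 3.5). Not NE.
(R3, X): Player 1 can switch to R1 (2.2 → 4). Not NE.
(R3, Y): Player 1 can switch to R2 (2.2 → 5). Not NE.

Pure NE: (R1, X)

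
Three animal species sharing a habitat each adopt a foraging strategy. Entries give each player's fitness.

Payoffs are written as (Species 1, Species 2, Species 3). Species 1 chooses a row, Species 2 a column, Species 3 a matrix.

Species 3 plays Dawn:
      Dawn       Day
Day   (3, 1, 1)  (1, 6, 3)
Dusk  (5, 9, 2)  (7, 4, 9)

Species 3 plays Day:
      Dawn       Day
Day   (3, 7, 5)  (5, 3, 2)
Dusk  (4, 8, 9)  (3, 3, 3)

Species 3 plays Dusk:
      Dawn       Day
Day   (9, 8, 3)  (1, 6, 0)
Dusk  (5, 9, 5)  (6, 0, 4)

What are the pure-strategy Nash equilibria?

For each player, find the best response to each opponent profile; mutual best responses are the pure NE.
Species 1 against (Dawn, Dawn): payoffs 3, 5 → best response Dusk.
Species 1 against (Dawn, Day): payoffs 3, 4 → best response Dusk.
Species 1 against (Dawn, Dusk): payoffs 9, 5 → best response Day.
Species 1 against (Day, Dawn): payoffs 1, 7 → best response Dusk.
Species 1 against (Day, Day): payoffs 5, 3 → best response Day.
Species 1 against (Day, Dusk): payoffs 1, 6 → best response Dusk.
Species 2 against (Day, Dawn): payoffs 1, 6 → best response Day.
Species 2 against (Day, Day): payoffs 7, 3 → best response Dawn.
Species 2 against (Day, Dusk): payoffs 8, 6 → best response Dawn.
Species 2 against (Dusk, Dawn): payoffs 9, 4 → best response Dawn.
Species 2 against (Dusk, Day): payoffs 8, 3 → best response Dawn.
Species 2 against (Dusk, Dusk): payoffs 9, 0 → best response Dawn.
Species 3 against (Day, Dawn): payoffs 1, 5, 3 → best response Day.
Species 3 against (Day, Day): payoffs 3, 2, 0 → best response Dawn.
Species 3 against (Dusk, Dawn): payoffs 2, 9, 5 → best response Day.
Species 3 against (Dusk, Day): payoffs 9, 3, 4 → best response Dawn.
Mutual best responses: (Dusk, Dawn, Day).

(Dusk, Dawn, Day)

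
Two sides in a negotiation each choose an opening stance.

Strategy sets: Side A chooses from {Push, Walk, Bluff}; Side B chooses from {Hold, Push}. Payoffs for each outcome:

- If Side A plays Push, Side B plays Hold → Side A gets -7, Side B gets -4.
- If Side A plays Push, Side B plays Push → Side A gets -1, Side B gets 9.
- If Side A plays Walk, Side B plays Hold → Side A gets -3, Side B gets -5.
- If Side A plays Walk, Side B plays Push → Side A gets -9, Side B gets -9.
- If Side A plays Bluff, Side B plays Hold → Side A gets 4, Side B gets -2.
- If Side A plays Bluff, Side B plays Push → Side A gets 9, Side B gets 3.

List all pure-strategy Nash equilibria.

Mark each player's best response to every combination of opponents' strategies; a profile where every player is best-responding is a pure Nash equilibrium.
Side A against Hold: payoffs -7, -3, 4 → best response Bluff.
Side A against Push: payoffs -1, -9, 9 → best response Bluff.
Side B against Push: payoffs -4, 9 → best response Push.
Side B against Walk: payoffs -5, -9 → best response Hold.
Side B against Bluff: payoffs -2, 3 → best response Push.
Mutual best responses: (Bluff, Push).

(Bluff, Push)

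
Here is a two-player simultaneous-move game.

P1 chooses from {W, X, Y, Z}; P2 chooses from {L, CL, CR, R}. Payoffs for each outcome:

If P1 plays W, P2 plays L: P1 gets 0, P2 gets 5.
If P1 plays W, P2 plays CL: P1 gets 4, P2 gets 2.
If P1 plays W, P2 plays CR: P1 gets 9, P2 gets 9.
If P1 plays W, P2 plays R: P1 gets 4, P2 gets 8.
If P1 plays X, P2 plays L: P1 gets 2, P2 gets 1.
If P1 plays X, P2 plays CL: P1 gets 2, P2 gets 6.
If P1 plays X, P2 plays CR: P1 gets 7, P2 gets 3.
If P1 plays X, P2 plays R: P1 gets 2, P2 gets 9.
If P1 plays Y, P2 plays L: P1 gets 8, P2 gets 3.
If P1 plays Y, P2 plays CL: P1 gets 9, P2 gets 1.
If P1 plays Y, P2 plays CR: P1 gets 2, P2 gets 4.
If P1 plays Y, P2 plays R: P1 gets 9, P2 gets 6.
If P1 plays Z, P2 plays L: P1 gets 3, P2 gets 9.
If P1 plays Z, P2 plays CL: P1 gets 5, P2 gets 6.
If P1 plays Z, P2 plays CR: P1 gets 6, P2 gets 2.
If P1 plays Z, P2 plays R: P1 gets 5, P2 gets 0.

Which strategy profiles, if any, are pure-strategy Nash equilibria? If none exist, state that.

Pure-strategy Nash equilibria: (W, CR), (Y, R)

For each strategy profile, look for a profitable unilateral deviation.
(W, L): P1 can switch to X (0 → 2). Not NE.
(W, CL): P1 can switch to Y (4 → 9). Not NE.
(W, CR): P1 gets 9, best alternative 7; P2 gets 9, best alternative 8. No profitable deviation — NE.
(W, R): P1 can switch to Y (4 → 9). Not NE.
(X, L): P1 can switch to Y (2 → 8). Not NE.
(X, CL): P1 can switch to W (2 → 4). Not NE.
(X, CR): P1 can switch to W (7 → 9). Not NE.
(X, R): P1 can switch to W (2 → 4). Not NE.
(Y, L): P2 can switch to CR (3 → 4). Not NE.
(Y, R): P1 gets 9, best alternative 5; P2 gets 6, best alternative 4. No profitable deviation — NE.
(The remaining 6 profiles each have a profitable deviation by the same check.)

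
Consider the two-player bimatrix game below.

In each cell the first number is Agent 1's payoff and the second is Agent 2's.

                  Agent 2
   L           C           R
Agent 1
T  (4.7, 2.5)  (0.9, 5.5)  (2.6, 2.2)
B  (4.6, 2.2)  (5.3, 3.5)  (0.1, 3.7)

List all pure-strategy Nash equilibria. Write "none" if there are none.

There is no pure-strategy Nash equilibrium.

(T, L): Agent 2 can switch to C (2.5 → 5.5). Not NE.
(T, C): Agent 1 can switch to B (0.9 → 5.3). Not NE.
(T, R): Agent 2 can switch to L (2.2 → 2.5). Not NE.
(B, L): Agent 1 can switch to T (4.6 → 4.7). Not NE.
(B, C): Agent 2 can switch to R (3.5 → 3.7). Not NE.
(B, R): Agent 1 can switch to T (0.1 → 2.6). Not NE.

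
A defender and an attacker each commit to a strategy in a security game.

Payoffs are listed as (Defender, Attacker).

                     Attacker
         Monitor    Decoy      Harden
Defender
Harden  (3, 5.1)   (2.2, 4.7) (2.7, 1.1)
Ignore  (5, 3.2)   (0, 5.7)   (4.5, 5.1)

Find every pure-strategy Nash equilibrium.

For each player, find the best response to each opponent profile; mutual best responses are the pure NE.
Defender against Monitor: payoffs 3, 5 → best response Ignore.
Defender against Decoy: payoffs 2.2, 0 → best response Harden.
Defender against Harden: payoffs 2.7, 4.5 → best response Ignore.
Attacker against Harden: payoffs 5.1, 4.7, 1.1 → best response Monitor.
Attacker against Ignore: payoffs 3.2, 5.7, 5.1 → best response Decoy.
No profile is a mutual best response for all players.

No pure-strategy Nash equilibrium.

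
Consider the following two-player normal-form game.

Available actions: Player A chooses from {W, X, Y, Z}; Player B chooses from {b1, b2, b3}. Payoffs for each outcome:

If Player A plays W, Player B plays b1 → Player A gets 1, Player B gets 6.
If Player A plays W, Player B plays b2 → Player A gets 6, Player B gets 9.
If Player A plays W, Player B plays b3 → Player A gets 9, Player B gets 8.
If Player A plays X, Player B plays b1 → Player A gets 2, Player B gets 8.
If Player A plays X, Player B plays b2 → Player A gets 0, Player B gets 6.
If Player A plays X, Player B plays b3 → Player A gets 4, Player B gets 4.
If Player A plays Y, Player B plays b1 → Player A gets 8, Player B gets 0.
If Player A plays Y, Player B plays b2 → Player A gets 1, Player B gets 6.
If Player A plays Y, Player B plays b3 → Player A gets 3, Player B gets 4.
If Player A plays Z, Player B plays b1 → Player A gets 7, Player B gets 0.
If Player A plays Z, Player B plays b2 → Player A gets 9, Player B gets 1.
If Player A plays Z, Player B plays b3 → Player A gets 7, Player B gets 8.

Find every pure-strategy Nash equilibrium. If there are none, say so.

Player A against b1: payoffs 1, 2, 8, 7 → best response Y.
Player A against b2: payoffs 6, 0, 1, 9 → best response Z.
Player A against b3: payoffs 9, 4, 3, 7 → best response W.
Player B against W: payoffs 6, 9, 8 → best response b2.
Player B against X: payoffs 8, 6, 4 → best response b1.
Player B against Y: payoffs 0, 6, 4 → best response b2.
Player B against Z: payoffs 0, 1, 8 → best response b3.
No profile is a mutual best response for all players.

none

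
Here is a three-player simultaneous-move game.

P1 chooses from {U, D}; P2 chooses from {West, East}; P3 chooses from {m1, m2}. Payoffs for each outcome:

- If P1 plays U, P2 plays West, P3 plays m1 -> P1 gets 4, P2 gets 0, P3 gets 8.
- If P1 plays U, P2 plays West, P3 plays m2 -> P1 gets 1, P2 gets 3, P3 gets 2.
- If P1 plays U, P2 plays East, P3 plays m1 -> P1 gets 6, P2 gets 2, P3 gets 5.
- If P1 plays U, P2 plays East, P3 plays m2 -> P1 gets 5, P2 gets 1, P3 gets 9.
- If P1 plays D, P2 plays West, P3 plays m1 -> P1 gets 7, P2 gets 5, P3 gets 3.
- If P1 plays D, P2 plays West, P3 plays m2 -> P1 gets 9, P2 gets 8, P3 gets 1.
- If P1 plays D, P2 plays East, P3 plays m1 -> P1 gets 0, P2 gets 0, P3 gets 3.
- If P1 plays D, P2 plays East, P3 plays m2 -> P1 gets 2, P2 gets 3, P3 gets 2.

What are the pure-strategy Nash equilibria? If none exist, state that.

Pure NE: (D, West, m1)

Check each profile: it is a Nash equilibrium iff no player can strictly gain by switching unilaterally.
(U, West, m1): P1 can switch to D (4 → 7). Not NE.
(U, West, m2): P1 can switch to D (1 → 9). Not NE.
(U, East, m1): P3 can switch to m2 (5 → 9). Not NE.
(U, East, m2): P2 can switch to West (1 → 3). Not NE.
(D, West, m1): P1 gets 7, best alternative 4; P2 gets 5, best alternative 0; P3 gets 3, best alternative 1. No profitable deviation — NE.
(D, West, m2): P3 can switch to m1 (1 → 3). Not NE.
(D, East, m1): P1 can switch to U (0 → 6). Not NE.
(D, East, m2): P1 can switch to U (2 → 5). Not NE.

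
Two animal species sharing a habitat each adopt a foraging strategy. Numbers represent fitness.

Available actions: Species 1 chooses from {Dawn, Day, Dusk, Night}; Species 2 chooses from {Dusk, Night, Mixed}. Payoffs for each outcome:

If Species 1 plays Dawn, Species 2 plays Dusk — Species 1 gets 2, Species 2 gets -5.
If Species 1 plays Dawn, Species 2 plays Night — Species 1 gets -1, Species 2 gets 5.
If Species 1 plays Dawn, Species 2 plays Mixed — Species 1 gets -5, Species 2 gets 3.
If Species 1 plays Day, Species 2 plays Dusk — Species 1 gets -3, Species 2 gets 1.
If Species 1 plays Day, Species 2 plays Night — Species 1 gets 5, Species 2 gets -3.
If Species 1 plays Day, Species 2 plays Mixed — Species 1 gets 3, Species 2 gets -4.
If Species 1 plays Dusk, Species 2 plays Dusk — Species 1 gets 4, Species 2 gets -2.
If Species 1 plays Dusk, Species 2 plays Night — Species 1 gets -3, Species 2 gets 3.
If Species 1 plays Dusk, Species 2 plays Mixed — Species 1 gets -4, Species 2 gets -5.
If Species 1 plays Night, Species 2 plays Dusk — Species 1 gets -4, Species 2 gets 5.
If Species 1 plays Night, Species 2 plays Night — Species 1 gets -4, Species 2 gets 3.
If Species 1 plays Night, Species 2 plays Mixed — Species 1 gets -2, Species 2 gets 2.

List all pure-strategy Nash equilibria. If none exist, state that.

Species 1 against Dusk: payoffs 2, -3, 4, -4 → best response Dusk.
Species 1 against Night: payoffs -1, 5, -3, -4 → best response Day.
Species 1 against Mixed: payoffs -5, 3, -4, -2 → best response Day.
Species 2 against Dawn: payoffs -5, 5, 3 → best response Night.
Species 2 against Day: payoffs 1, -3, -4 → best response Dusk.
Species 2 against Dusk: payoffs -2, 3, -5 → best response Night.
Species 2 against Night: payoffs 5, 3, 2 → best response Dusk.
No profile is a mutual best response for all players.

none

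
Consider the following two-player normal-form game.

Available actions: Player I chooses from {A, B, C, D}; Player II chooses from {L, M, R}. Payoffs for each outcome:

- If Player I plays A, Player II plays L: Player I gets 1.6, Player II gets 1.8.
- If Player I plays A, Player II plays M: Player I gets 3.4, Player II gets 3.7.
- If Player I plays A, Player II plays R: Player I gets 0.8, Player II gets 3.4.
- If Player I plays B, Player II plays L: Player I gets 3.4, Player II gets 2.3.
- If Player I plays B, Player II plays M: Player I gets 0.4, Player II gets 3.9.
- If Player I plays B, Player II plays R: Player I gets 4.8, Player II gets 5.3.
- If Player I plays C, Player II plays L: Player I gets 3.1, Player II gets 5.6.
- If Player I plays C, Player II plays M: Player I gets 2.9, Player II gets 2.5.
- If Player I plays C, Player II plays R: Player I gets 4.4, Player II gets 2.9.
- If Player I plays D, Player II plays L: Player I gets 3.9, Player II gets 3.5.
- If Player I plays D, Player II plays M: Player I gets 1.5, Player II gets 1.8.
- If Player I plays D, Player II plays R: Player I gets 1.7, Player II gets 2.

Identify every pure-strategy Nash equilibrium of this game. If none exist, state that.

Mark each player's best response to every combination of opponents' strategies; a profile where every player is best-responding is a pure Nash equilibrium.
Player I against L: payoffs 1.6, 3.4, 3.1, 3.9 → best response D.
Player I against M: payoffs 3.4, 0.4, 2.9, 1.5 → best response A.
Player I against R: payoffs 0.8, 4.8, 4.4, 1.7 → best response B.
Player II against A: payoffs 1.8, 3.7, 3.4 → best response M.
Player II against B: payoffs 2.3, 3.9, 5.3 → best response R.
Player II against C: payoffs 5.6, 2.5, 2.9 → best response L.
Player II against D: payoffs 3.5, 1.8, 2 → best response L.
Mutual best responses: (A, M); (B, R); (D, L).

Pure-strategy Nash equilibria: (A, M) and (B, R) and (D, L)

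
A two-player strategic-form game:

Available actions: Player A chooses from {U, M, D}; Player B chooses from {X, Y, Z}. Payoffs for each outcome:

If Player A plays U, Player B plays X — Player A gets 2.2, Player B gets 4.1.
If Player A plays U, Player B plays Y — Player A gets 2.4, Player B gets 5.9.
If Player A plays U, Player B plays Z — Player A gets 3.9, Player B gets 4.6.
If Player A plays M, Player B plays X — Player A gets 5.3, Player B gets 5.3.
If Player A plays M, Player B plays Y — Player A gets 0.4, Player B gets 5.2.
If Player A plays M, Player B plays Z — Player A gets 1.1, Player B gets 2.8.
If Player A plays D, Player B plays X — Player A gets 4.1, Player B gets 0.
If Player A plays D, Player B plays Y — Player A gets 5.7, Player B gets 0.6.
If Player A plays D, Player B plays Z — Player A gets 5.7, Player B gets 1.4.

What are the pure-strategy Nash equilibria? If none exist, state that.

(M, X) and (D, Z)

(U, X): Player A can switch to M (2.2 → 5.3). Not NE.
(U, Y): Player A can switch to D (2.4 → 5.7). Not NE.
(U, Z): Player A can switch to D (3.9 → 5.7). Not NE.
(M, X): Player A gets 5.3, best alternative 4.1; Player B gets 5.3, best alternative 5.2. No profitable deviation — NE.
(M, Y): Player A can switch to U (0.4 → 2.4). Not NE.
(M, Z): Player A can switch to U (1.1 → 3.9). Not NE.
(D, X): Player A can switch to M (4.1 → 5.3). Not NE.
(D, Y): Player B can switch to Z (0.6 → 1.4). Not NE.
(D, Z): Player A gets 5.7, best alternative 3.9; Player B gets 1.4, best alternative 0.6. No profitable deviation — NE.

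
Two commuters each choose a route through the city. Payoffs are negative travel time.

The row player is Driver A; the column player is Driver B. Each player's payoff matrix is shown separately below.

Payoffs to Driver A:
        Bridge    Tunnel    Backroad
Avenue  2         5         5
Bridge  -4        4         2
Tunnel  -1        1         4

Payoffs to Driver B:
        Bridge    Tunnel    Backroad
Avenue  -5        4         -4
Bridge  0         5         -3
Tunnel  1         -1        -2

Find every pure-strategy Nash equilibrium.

(Avenue, Bridge): Driver B can switch to Tunnel (-5 → 4). Not NE.
(Avenue, Tunnel): Driver A gets 5, best alternative 4; Driver B gets 4, best alternative -4. No profitable deviation — NE.
(Avenue, Backroad): Driver B can switch to Tunnel (-4 → 4). Not NE.
(Bridge, Bridge): Driver A can switch to Avenue (-4 → 2). Not NE.
(Bridge, Tunnel): Driver A can switch to Avenue (4 → 5). Not NE.
(Bridge, Backroad): Driver A can switch to Avenue (2 → 5). Not NE.
(Tunnel, Bridge): Driver A can switch to Avenue (-1 → 2). Not NE.
(Tunnel, Tunnel): Driver A can switch to Avenue (1 → 5). Not NE.
(Tunnel, Backroad): Driver A can switch to Avenue (4 → 5). Not NE.

(Avenue, Tunnel)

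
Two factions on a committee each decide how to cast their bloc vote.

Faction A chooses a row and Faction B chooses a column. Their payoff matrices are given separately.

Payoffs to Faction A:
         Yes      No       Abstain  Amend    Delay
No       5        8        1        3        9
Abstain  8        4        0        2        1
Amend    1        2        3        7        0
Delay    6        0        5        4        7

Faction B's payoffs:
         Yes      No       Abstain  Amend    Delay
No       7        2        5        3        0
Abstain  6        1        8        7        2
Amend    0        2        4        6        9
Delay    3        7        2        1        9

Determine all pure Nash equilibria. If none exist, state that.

(No, Yes): Faction A can switch to Abstain (5 → 8). Not NE.
(No, No): Faction B can switch to Yes (2 → 7). Not NE.
(No, Abstain): Faction A can switch to Amend (1 → 3). Not NE.
(No, Amend): Faction A can switch to Amend (3 → 7). Not NE.
(No, Delay): Faction B can switch to Yes (0 → 7). Not NE.
(Abstain, Yes): Faction B can switch to Abstain (6 → 8). Not NE.
(The remaining 14 profiles each have a profitable deviation by the same check.)

No pure-strategy Nash equilibrium.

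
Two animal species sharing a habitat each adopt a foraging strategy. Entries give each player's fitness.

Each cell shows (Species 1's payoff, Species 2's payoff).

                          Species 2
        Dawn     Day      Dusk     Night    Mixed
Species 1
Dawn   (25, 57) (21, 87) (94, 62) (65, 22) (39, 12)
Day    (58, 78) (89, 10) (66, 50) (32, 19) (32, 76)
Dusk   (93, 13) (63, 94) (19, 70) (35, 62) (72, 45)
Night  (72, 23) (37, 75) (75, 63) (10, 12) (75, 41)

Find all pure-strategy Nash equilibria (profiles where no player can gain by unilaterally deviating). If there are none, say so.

Species 1 against Dawn: payoffs 25, 58, 93, 72 → best response Dusk.
Species 1 against Day: payoffs 21, 89, 63, 37 → best response Day.
Species 1 against Dusk: payoffs 94, 66, 19, 75 → best response Dawn.
Species 1 against Night: payoffs 65, 32, 35, 10 → best response Dawn.
Species 1 against Mixed: payoffs 39, 32, 72, 75 → best response Night.
Species 2 against Dawn: payoffs 57, 87, 62, 22, 12 → best response Day.
Species 2 against Day: payoffs 78, 10, 50, 19, 76 → best response Dawn.
Species 2 against Dusk: payoffs 13, 94, 70, 62, 45 → best response Day.
Species 2 against Night: payoffs 23, 75, 63, 12, 41 → best response Day.
No profile is a mutual best response for all players.

none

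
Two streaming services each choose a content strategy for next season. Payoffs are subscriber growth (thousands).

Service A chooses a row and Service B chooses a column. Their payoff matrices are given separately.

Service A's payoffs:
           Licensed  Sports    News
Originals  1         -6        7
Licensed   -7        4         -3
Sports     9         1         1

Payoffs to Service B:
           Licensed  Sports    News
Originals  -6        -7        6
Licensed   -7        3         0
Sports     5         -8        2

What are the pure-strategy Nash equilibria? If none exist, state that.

(Originals, News), (Licensed, Sports), (Sports, Licensed)

(Originals, Licensed): Service A can switch to Sports (1 → 9). Not NE.
(Originals, Sports): Service A can switch to Licensed (-6 → 4). Not NE.
(Originals, News): Service A gets 7, best alternative 1; Service B gets 6, best alternative -6. No profitable deviation — NE.
(Licensed, Licensed): Service A can switch to Originals (-7 → 1). Not NE.
(Licensed, Sports): Service A gets 4, best alternative 1; Service B gets 3, best alternative 0. No profitable deviation — NE.
(Licensed, News): Service A can switch to Originals (-3 → 7). Not NE.
(Sports, Licensed): Service A gets 9, best alternative 1; Service B gets 5, best alternative 2. No profitable deviation — NE.
(Sports, Sports): Service A can switch to Licensed (1 → 4). Not NE.
(Sports, News): Service A can switch to Originals (1 → 7). Not NE.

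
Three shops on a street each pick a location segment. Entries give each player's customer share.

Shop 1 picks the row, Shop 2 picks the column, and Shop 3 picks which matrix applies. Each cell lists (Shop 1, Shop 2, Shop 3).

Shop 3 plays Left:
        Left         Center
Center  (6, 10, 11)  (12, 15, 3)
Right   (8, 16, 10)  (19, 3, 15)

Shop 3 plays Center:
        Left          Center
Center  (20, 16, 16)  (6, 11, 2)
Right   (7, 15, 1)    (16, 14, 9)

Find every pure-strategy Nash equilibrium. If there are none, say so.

(Center, Left, Left): Shop 1 can switch to Right (6 → 8). Not NE.
(Center, Left, Center): Shop 1 gets 20, best alternative 7; Shop 2 gets 16, best alternative 11; Shop 3 gets 16, best alternative 11. No profitable deviation — NE.
(Center, Center, Left): Shop 1 can switch to Right (12 → 19). Not NE.
(Center, Center, Center): Shop 1 can switch to Right (6 → 16). Not NE.
(Right, Left, Left): Shop 1 gets 8, best alternative 6; Shop 2 gets 16, best alternative 3; Shop 3 gets 10, best alternative 1. No profitable deviation — NE.
(Right, Left, Center): Shop 1 can switch to Center (7 → 20). Not NE.
(Right, Center, Left): Shop 2 can switch to Left (3 → 16). Not NE.
(Right, Center, Center): Shop 2 can switch to Left (14 → 15). Not NE.

The pure Nash equilibria are (Center, Left, Center) and (Right, Left, Left).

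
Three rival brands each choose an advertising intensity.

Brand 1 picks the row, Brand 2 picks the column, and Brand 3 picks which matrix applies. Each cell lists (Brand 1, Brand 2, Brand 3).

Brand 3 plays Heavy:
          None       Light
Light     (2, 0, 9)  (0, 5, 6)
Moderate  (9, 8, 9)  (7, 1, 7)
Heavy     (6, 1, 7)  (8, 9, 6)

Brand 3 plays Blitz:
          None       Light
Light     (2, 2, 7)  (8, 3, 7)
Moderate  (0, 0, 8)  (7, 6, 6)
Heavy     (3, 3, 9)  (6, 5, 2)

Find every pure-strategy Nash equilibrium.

(Light, Light, Blitz); (Moderate, None, Heavy); (Heavy, Light, Heavy)

Mark each player's best response to every combination of opponents' strategies; a profile where every player is best-responding is a pure Nash equilibrium.
Brand 1 against (None, Heavy): payoffs 2, 9, 6 → best response Moderate.
Brand 1 against (None, Blitz): payoffs 2, 0, 3 → best response Heavy.
Brand 1 against (Light, Heavy): payoffs 0, 7, 8 → best response Heavy.
Brand 1 against (Light, Blitz): payoffs 8, 7, 6 → best response Light.
Brand 2 against (Light, Heavy): payoffs 0, 5 → best response Light.
Brand 2 against (Light, Blitz): payoffs 2, 3 → best response Light.
Brand 2 against (Moderate, Heavy): payoffs 8, 1 → best response None.
Brand 2 against (Moderate, Blitz): payoffs 0, 6 → best response Light.
Brand 2 against (Heavy, Heavy): payoffs 1, 9 → best response Light.
Brand 2 against (Heavy, Blitz): payoffs 3, 5 → best response Light.
Brand 3 against (Light, None): payoffs 9, 7 → best response Heavy.
Brand 3 against (Light, Light): payoffs 6, 7 → best response Blitz.
Brand 3 against (Moderate, None): payoffs 9, 8 → best response Heavy.
Brand 3 against (Moderate, Light): payoffs 7, 6 → best response Heavy.
Brand 3 against (Heavy, None): payoffs 7, 9 → best response Blitz.
Brand 3 against (Heavy, Light): payoffs 6, 2 → best response Heavy.
Mutual best responses: (Light, Light, Blitz); (Moderate, None, Heavy); (Heavy, Light, Heavy).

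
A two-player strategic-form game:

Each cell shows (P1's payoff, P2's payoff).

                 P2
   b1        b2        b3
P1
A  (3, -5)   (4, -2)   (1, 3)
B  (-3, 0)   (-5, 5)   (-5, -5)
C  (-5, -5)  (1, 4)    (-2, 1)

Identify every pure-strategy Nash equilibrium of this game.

Pure NE: (A, b3)

P1 against b1: payoffs 3, -3, -5 → best response A.
P1 against b2: payoffs 4, -5, 1 → best response A.
P1 against b3: payoffs 1, -5, -2 → best response A.
P2 against A: payoffs -5, -2, 3 → best response b3.
P2 against B: payoffs 0, 5, -5 → best response b2.
P2 against C: payoffs -5, 4, 1 → best response b2.
Mutual best responses: (A, b3).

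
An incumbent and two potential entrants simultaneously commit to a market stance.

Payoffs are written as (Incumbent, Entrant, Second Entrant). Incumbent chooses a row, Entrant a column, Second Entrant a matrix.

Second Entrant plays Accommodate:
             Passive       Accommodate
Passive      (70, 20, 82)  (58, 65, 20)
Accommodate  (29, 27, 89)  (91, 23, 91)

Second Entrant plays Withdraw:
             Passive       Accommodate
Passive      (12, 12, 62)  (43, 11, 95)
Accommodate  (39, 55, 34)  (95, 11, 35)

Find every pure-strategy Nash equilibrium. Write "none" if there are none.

This game has no pure Nash equilibrium.

(Passive, Passive, Accommodate): Entrant can switch to Accommodate (20 → 65). Not NE.
(Passive, Passive, Withdraw): Incumbent can switch to Accommodate (12 → 39). Not NE.
(Passive, Accommodate, Accommodate): Incumbent can switch to Accommodate (58 → 91). Not NE.
(Passive, Accommodate, Withdraw): Incumbent can switch to Accommodate (43 → 95). Not NE.
(Accommodate, Passive, Accommodate): Incumbent can switch to Passive (29 → 70). Not NE.
(Accommodate, Passive, Withdraw): Second Entrant can switch to Accommodate (34 → 89). Not NE.
(The remaining 2 profiles each have a profitable deviation by the same check.)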